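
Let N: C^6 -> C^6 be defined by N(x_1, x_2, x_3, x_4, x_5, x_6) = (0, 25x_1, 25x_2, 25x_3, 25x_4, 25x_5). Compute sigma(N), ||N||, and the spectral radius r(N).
sigma(N) = {0}; ||N|| = 25; r(N) = 0. (N is nilpotent with N^6 = 0.)

On C^6, N is a strictly lower-triangular matrix with 25 on the subdiagonal and zeros elsewhere, so its characteristic polynomial is lambda^6 and every eigenvalue is 0: sigma(N) = {0}. For the operator norm, N e_i = 25e_{i+1} for i = 1, ..., 5 and N e_6 = 0, so the singular values of N are 25 (with multiplicity 5) and 0; hence ||N|| = 25. The spectral radius r(N) = max|lambda| = 0. Note ||N|| > r(N) — characteristic of non-normal nilpotent operators. Indeed N^6 = 0.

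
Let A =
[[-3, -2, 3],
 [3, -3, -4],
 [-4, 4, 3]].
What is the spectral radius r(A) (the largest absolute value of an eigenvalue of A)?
r(A) ≈ 4.7699

The eigenvalues of A are the roots of its characteristic polynomial. With M = A (coefficients from the trace, the sum of principal 2x2 minors, and det A):
  p(λ) = det(λ I - M) = λ^3 + 3λ^2 + 25λ + 35.
No integer candidate from the rational root theorem (±divisors of 35) is a root, so the roots are irrational. The cubic discriminant is Δ = -46480 < 0, so there is one real root and a complex-conjugate pair. p(-2) = -11 and p(-1) = 12 have opposite signs, so a root lies in (-2, -1); Newton's method refines it to λ ≈ -1.5384. Dividing out (λ - (-1.5384)) leaves approximately λ^2 + 1.4616λ + 22.7515. For λ^2 + 1.4616λ + 22.7515 the discriminant is -88.8695. It is negative, so the remaining roots are the complex-conjugate pair λ ≈ -0.7308 ± 4.7135i. Their product equals the constant term, so |λ|^2 ≈ 22.7515 and |λ| ≈ 4.7699.
Thus the eigenvalues (to 4 decimals) are -1.5384 (modulus 1.5384); -0.7308 ± 4.7135i (modulus 4.7699). The spectral radius is the largest modulus: r(A) ≈ 4.7699. (Cross-check: r(A) ≤ ||A||_2 ≈ 8.963; equality holds whenever A is normal, though it can also hold for some non-normal A.)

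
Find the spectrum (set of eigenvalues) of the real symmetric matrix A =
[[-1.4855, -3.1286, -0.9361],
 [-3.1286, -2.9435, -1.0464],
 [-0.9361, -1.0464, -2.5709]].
sigma(A) ≈ {-6, -2, 1}

A is real symmetric, so its spectrum consists of real eigenvalues. Expanding the characteristic polynomial of the displayed matrix gives
  det(λ I - A) = p(λ) = λ^3 + (7)λ^2 + (4)λ + (-12).
Solving p(λ) = 0 yields eigenvalues ≈ -6, -2, 1. (A is shown rounded to 4 decimals, so these recover the underlying integer eigenvalues to within that precision.)
Verification: the trace of A = -7 equals the sum of eigenvalues -7, and det(A) ≈ 11.9996 matches the eigenvalue product 12.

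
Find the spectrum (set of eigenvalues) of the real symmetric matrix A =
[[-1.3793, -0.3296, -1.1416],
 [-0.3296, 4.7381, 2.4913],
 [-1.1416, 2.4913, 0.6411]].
sigma(A) ≈ {-2, 0, 6}

A is real symmetric, so its spectrum consists of real eigenvalues. Expanding the characteristic polynomial of the displayed matrix gives
  det(λ I - A) = p(λ) = λ^3 + (-4)λ^2 + (-12)λ + (-0.0012).
Solving p(λ) = 0 yields eigenvalues ≈ -2, 0, 6. (A is shown rounded to 4 decimals, so these recover the underlying integer eigenvalues to within that precision.)
Verification: the trace of A = 4 equals the sum of eigenvalues 4, and det(A) ≈ 0.0012 matches the eigenvalue product 0.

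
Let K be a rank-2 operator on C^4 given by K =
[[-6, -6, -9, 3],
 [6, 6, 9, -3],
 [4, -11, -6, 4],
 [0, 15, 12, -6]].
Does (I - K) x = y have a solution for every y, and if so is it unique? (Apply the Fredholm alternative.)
(I - K) is invertible (det(I - K) = 181 ≠ 0), so for every y in C^4 the equation (I - K) x = y has a unique solution.

K has rank 2 and factors as K = U V^T = u1 v1^T + u2 v2^T with u1 = (-3, 3, -1, 3), v1 = (2, 2, 3, -1), u2 = (0, 0, 3, -3), v2 = (2, -3, -1, 1) (multiplying out reproduces the displayed K). The nonzero eigenvalues of U V^T coincide with those of the 2 x 2 matrix G = V^T U = [[v1·u1, v1·u2], [v2·u1, v2·u2]] = [[-6, 12], [-11, -6]], and by the Sylvester determinant identity det(I_4 - U V^T) = det(I_2 - V^T U) = det([[7, -12], [11, 7]]) = (7)(7) - (-12)(11) = 181. (Direct check: I - K =
[[7, 6, 9, -3],
 [-6, -5, -9, 3],
 [-4, 11, 7, -4],
 [0, -15, -12, 7]]
has determinant 181.) The finite-dimensional Fredholm alternative says: either (I - K) is invertible, or ker(I - K) ≠ {0} and then range(I - K) = ker((I - K)^*)^⊥, with dim ker(I - K) = dim ker((I - K)^*). Since det(I - K) ≠ 0, 1 is not an eigenvalue of K and ker(I - K) = {0}, so we are in the first case: for every y there is a unique x = (I - K)^(-1) y. (Explicitly, by the Woodbury identity, (I - U V^T)^(-1) = I + U (I_2 - G)^(-1) V^T.)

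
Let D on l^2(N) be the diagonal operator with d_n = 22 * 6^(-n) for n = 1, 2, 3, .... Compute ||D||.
||D|| = 11/3 (attained at n = 1)

For D diagonal, ||D|| = sup_n |d_n|. The sequence d_n = 22 * 6^(-n) is positive and strictly decreasing (ratio 6^(-1) < 1), so the supremum is d_1 = 22/6 = 11/3. Hence ||D|| = 11/3.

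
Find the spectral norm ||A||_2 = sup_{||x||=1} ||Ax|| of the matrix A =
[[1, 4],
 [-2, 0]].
||A||_2 = sqrt((21 + sqrt(185))/2) ≈ 4.1594 (= sqrt(largest eigenvalue of A^T A))

||A||_2 = sigma_max(A) = sqrt(lambda_max(A^T A)). Form the symmetric matrix M = A^T A =
[[5, 4],
 [4, 16]].
Its characteristic polynomial (trace, determinant of M give the coefficients) is
  p(λ) = det(λ I - M) = λ^2 - 21λ + 64.
For λ^2 - 21λ + 64 the discriminant is 185. It is nonnegative but not a perfect square, so the roots are real and irrational: λ = (21 ± sqrt(185))/2 ≈ 17.3007, 3.6993.
So the eigenvalues of A^T A are ≈ 3.6993, 17.3007 (all ≥ 0, as they must be for A^T A). The largest is λ_max = (21 + sqrt(185))/2 ≈ 17.3007, hence ||A||_2 = sqrt(λ_max) = sqrt((21 + sqrt(185))/2) ≈ 4.1594.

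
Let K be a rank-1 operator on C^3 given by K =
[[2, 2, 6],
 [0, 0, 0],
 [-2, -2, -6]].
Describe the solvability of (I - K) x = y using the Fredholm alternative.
(I - K) is invertible (det(I - K) = 5 ≠ 0), so for every y in C^3 the equation (I - K) x = y has a unique solution.

K has rank 1, so it is an outer product K = u v^T: every row of K is a multiple of one row vector. Reading off the entries, u = (-2, 0, 2) and v = (-1, -1, -3) (row i of K equals u_i·v^T). A rank-one matrix u v^T satisfies K u = u (v·u) and kills the (2)-dimensional subspace v^⊥, so its characteristic polynomial is lambda^2 (lambda - v·u) with v·u = tr K = -4. Hence the eigenvalues of I - K are 1 (multiplicity 2) and 1 - (-4) = 5, so det(I - K) = 5. (Direct check: I - K =
[[-1, -2, -6],
 [0, 1, 0],
 [2, 2, 7]]
has determinant 5.) The finite-dimensional Fredholm alternative says: either (I - K) is invertible, or ker(I - K) ≠ {0} and then range(I - K) = ker((I - K)^*)^⊥, with dim ker(I - K) = dim ker((I - K)^*). Since det(I - K) ≠ 0, 1 is not an eigenvalue of K and ker(I - K) = {0}, so we are in the first case: for every y there is a unique x = (I - K)^(-1) y. Explicitly, by the Sherman–Morrison formula, (I - u v^T)^(-1) = I + u v^T/(1 - v·u), i.e. (I - K)^(-1) = I + K/(5).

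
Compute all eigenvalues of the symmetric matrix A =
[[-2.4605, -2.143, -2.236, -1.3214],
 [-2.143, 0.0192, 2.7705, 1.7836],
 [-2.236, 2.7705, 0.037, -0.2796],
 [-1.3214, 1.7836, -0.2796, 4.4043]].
sigma(A) ≈ {-4, -3, 3, 6}

A is real symmetric, so its spectrum consists of real eigenvalues. Expanding the characteristic polynomial of the displayed matrix gives
  det(λ I - A) = p(λ) = λ^4 + (-2)λ^3 + (-33)λ^2 + (18)λ + (216.0052).
Solving p(λ) = 0 yields eigenvalues ≈ -4, -3, 3, 6. (A is shown rounded to 4 decimals, so these recover the underlying integer eigenvalues to within that precision.)
Verification: the trace of A = 2 equals the sum of eigenvalues 2, and det(A) ≈ 216.0052 matches the eigenvalue product 216.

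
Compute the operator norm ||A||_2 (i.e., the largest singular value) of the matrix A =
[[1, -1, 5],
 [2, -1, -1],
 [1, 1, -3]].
||A||_2 ≈ 6.039 (= sqrt(largest eigenvalue of A^T A))

||A||_2 = sigma_max(A) = sqrt(lambda_max(A^T A)). Form the symmetric matrix M = A^T A =
[[6, -2, 0],
 [-2, 3, -7],
 [0, -7, 35]].
Its characteristic polynomial (trace, sum of principal 2x2 minors, determinant of M give the coefficients) is
  p(λ) = det(λ I - M) = λ^3 - 44λ^2 + 280λ - 196.
No integer candidate from the rational root theorem (±divisors of 196) is a root, so the roots are irrational. The cubic discriminant is Δ = 39617872 > 0, so there are three distinct real roots. p(0) = -196 and p(1) = 41 have opposite signs, so a root lies in (0, 1); Newton's method refines it to λ ≈ 0.7983. p(6) = 116 and p(7) = -49 have opposite signs, so a root lies in (6, 7); Newton's method refines it to λ ≈ 6.7319. p(36) = -484 and p(37) = 581 have opposite signs, so a root lies in (36, 37); Newton's method refines it to λ ≈ 36.4698. Check (Vieta): the three roots sum to 44, matching tr M = 44.
So the eigenvalues of A^T A are ≈ 0.7983, 6.7319, 36.4698 (all ≥ 0, as they must be for A^T A). The largest is λ_max ≈ 36.4698, hence ||A||_2 = sqrt(λ_max) ≈ 6.039.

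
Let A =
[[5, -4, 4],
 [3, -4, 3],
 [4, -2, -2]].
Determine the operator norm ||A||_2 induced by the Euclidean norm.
||A||_2 ≈ 9.9018 (= sqrt(largest eigenvalue of A^T A))

||A||_2 = sigma_max(A) = sqrt(lambda_max(A^T A)). Form the symmetric matrix M = A^T A =
[[50, -40, 21],
 [-40, 36, -24],
 [21, -24, 29]].
Its characteristic polynomial (trace, sum of principal 2x2 minors, determinant of M give the coefficients) is
  p(λ) = det(λ I - M) = λ^3 - 115λ^2 + 1677λ - 1444.
No integer candidate from the rational root theorem (±divisors of 1444) is a root, so the roots are irrational. The cubic discriminant is Δ = 14499762581 > 0, so there are three distinct real roots. p(0) = -1444 and p(1) = 119 have opposite signs, so a root lies in (0, 1); Newton's method refines it to λ ≈ 0.9184. p(16) = 44 and p(17) = -1257 have opposite signs, so a root lies in (16, 17); Newton's method refines it to λ ≈ 16.0356. p(98) = -366 and p(99) = 7763 have opposite signs, so a root lies in (98, 99); Newton's method refines it to λ ≈ 98.046. Check (Vieta): the three roots sum to 115, matching tr M = 115.
So the eigenvalues of A^T A are ≈ 0.9184, 16.0356, 98.046 (all ≥ 0, as they must be for A^T A). The largest is λ_max ≈ 98.046, hence ||A||_2 = sqrt(λ_max) ≈ 9.9018.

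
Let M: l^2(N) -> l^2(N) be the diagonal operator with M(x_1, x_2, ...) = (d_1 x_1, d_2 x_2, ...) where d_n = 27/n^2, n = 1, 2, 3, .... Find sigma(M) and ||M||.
sigma(M) = {27/n^2 : n ≥ 1} ∪ {0}; ||M|| = 27

A bounded diagonal operator on l^2 with diagonal entries d_n has spectrum equal to the closure of {d_n : n ≥ 1}: every d_n is an eigenvalue (with eigenvector e_n), so {d_n} ⊂ sigma(M); the spectrum is closed, so its closure is too; and for lambda not in the closure, (M - lambda I) has bounded inverse (the diagonal entries 1/(d_n - lambda) are bounded). For our sequence d_n = 27/n^2, n = 1, 2, 3, ...:
  - {d_n} = {27/n^2 : n ≥ 1}; the only limit point is 0
  - closure = {27/n^2 : n ≥ 1} ∪ {0}
For the norm: a diagonal operator has ||M|| = sup_n |d_n|. Here d_n = 27/n^2 is positive and decreasing, so sup_n |d_n| = d_1 = 27. So ||M|| = 27.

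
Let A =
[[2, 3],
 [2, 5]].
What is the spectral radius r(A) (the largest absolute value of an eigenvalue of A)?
r(A) = (7 + sqrt(33))/2 ≈ 6.3723

The eigenvalues of A are the roots of its characteristic polynomial. With M = A (coefficients from the trace and determinant):
  p(λ) = det(λ I - M) = λ^2 - 7λ + 4.
For λ^2 - 7λ + 4 the discriminant is 33. It is nonnegative but not a perfect square, so the roots are real and irrational: λ = (7 ± sqrt(33))/2 ≈ 6.3723, 0.6277.
Thus the eigenvalues (to 4 decimals) are 6.3723 (modulus 6.3723); 0.6277 (modulus 0.6277). The spectral radius is the largest modulus: r(A) = (7 + sqrt(33))/2 ≈ 6.3723. (Cross-check: r(A) ≤ ||A||_2 ≈ 6.451; equality holds whenever A is normal, though it can also hold for some non-normal A.)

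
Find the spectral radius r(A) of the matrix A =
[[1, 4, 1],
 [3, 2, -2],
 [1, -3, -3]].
r(A) = (5 + sqrt(29))/2 ≈ 5.1926

The eigenvalues of A are the roots of its characteristic polynomial. With M = A (coefficients from the trace, the sum of principal 2x2 minors, and det A):
  p(λ) = det(λ I - M) = λ^3 - 26λ - 5.
By the rational root theorem any rational root is an integer divisor of 5. Testing λ = -5: p(-5) = -125 + 0 + 130 - 5 = 0, so λ = -5 is a root. Dividing out (λ + 5) leaves p(λ) = (λ + 5)(λ^2 - 5λ - 1). For λ^2 - 5λ - 1 the discriminant is 29. It is nonnegative but not a perfect square, so the roots are real and irrational: λ = (5 ± sqrt(29))/2 ≈ 5.1926, -0.1926.
Thus the eigenvalues (to 4 decimals) are 5.1926 (modulus 5.1926); -0.1926 (modulus 0.1926); -5 (modulus 5). The spectral radius is the largest modulus: r(A) = (5 + sqrt(29))/2 ≈ 5.1926. (Cross-check: r(A) ≤ ||A||_2 ≈ 5.8042; equality holds whenever A is normal, though it can also hold for some non-normal A.)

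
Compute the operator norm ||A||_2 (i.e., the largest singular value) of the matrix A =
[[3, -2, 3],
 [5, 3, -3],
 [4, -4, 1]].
||A||_2 ≈ 7.2636 (= sqrt(largest eigenvalue of A^T A))

||A||_2 = sigma_max(A) = sqrt(lambda_max(A^T A)). Form the symmetric matrix M = A^T A =
[[50, -7, -2],
 [-7, 29, -19],
 [-2, -19, 19]].
Its characteristic polynomial (trace, sum of principal 2x2 minors, determinant of M give the coefficients) is
  p(λ) = det(λ I - M) = λ^3 - 98λ^2 + 2537λ - 7921.
No integer candidate from the rational root theorem (±divisors of 7921) is a root, so the roots are irrational. The cubic discriminant is Δ = 432445257 > 0, so there are three distinct real roots. p(3) = -1165 and p(4) = 723 have opposite signs, so a root lies in (3, 4); Newton's method refines it to λ ≈ 3.606. p(41) = 279 and p(42) = -151 have opposite signs, so a root lies in (41, 42); Newton's method refines it to λ ≈ 41.6345. p(52) = -381 and p(53) = 135 have opposite signs, so a root lies in (52, 53); Newton's method refines it to λ ≈ 52.7595. Check (Vieta): the three roots sum to 98, matching tr M = 98.
So the eigenvalues of A^T A are ≈ 3.606, 41.6345, 52.7595 (all ≥ 0, as they must be for A^T A). The largest is λ_max ≈ 52.7595, hence ||A||_2 = sqrt(λ_max) ≈ 7.2636.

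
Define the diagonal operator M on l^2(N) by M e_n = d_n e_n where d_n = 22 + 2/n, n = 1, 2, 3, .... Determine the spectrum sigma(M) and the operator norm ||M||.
sigma(M) = {22 + 2/n : n ≥ 1} ∪ {22}; ||M|| = 24

A bounded diagonal operator on l^2 with diagonal entries d_n has spectrum equal to the closure of {d_n : n ≥ 1}: every d_n is an eigenvalue (with eigenvector e_n), so {d_n} ⊂ sigma(M); the spectrum is closed, so its closure is too; and for lambda not in the closure, (M - lambda I) has bounded inverse (the diagonal entries 1/(d_n - lambda) are bounded). For our sequence d_n = 22 + 2/n, n = 1, 2, 3, ...:
  - {d_n} = {22 + 2/n : n ≥ 1}; the only limit point is 22
  - closure = {22 + 2/n : n ≥ 1} ∪ {22}
For the norm: a diagonal operator has ||M|| = sup_n |d_n|. Here d_n = 22 + 2/n is positive and decreasing, so sup_n |d_n| = d_1 = 22 + 2 = 24. So ||M|| = 24.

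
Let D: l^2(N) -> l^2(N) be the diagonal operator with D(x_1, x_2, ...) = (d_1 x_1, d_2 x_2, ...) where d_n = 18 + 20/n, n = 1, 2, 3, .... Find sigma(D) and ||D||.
sigma(D) = {18 + 20/n : n ≥ 1} ∪ {18}; ||D|| = 38

A bounded diagonal operator on l^2 with diagonal entries d_n has spectrum equal to the closure of {d_n : n ≥ 1}: every d_n is an eigenvalue (with eigenvector e_n), so {d_n} ⊂ sigma(D); the spectrum is closed, so its closure is too; and for lambda not in the closure, (D - lambda I) has bounded inverse (the diagonal entries 1/(d_n - lambda) are bounded). For our sequence d_n = 18 + 20/n, n = 1, 2, 3, ...:
  - {d_n} = {18 + 20/n : n ≥ 1}; the only limit point is 18
  - closure = {18 + 20/n : n ≥ 1} ∪ {18}
For the norm: a diagonal operator has ||D|| = sup_n |d_n|. Here d_n = 18 + 20/n is positive and decreasing, so sup_n |d_n| = d_1 = 18 + 20 = 38. So ||D|| = 38.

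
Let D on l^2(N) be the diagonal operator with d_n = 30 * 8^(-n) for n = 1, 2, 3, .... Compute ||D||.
||D|| = 15/4 (attained at n = 1)

For D diagonal, ||D|| = sup_n |d_n|. The sequence d_n = 30 * 8^(-n) is positive and strictly decreasing (ratio 8^(-1) < 1), so the supremum is d_1 = 30/8 = 15/4. Hence ||D|| = 15/4.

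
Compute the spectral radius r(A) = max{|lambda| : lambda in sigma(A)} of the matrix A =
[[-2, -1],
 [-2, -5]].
r(A) = (7 + sqrt(17))/2 ≈ 5.5616

The eigenvalues of A are the roots of its characteristic polynomial. With M = A (coefficients from the trace and determinant):
  p(λ) = det(λ I - M) = λ^2 + 7λ + 8.
For λ^2 + 7λ + 8 the discriminant is 17. It is nonnegative but not a perfect square, so the roots are real and irrational: λ = (-7 ± sqrt(17))/2 ≈ -1.4384, -5.5616.
Thus the eigenvalues (to 4 decimals) are -1.4384 (modulus 1.4384); -5.5616 (modulus 5.5616). The spectral radius is the largest modulus: r(A) = (7 + sqrt(17))/2 ≈ 5.5616. (Cross-check: r(A) ≤ ||A||_2 ≈ 5.6569; equality holds whenever A is normal, though it can also hold for some non-normal A.)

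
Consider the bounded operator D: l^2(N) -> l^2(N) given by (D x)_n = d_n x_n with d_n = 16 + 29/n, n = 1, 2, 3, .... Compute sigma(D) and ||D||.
sigma(D) = {16 + 29/n : n ≥ 1} ∪ {16}; ||D|| = 45

A bounded diagonal operator on l^2 with diagonal entries d_n has spectrum equal to the closure of {d_n : n ≥ 1}: every d_n is an eigenvalue (with eigenvector e_n), so {d_n} ⊂ sigma(D); the spectrum is closed, so its closure is too; and for lambda not in the closure, (D - lambda I) has bounded inverse (the diagonal entries 1/(d_n - lambda) are bounded). For our sequence d_n = 16 + 29/n, n = 1, 2, 3, ...:
  - {d_n} = {16 + 29/n : n ≥ 1}; the only limit point is 16
  - closure = {16 + 29/n : n ≥ 1} ∪ {16}
For the norm: a diagonal operator has ||D|| = sup_n |d_n|. Here d_n = 16 + 29/n is positive and decreasing, so sup_n |d_n| = d_1 = 16 + 29 = 45. So ||D|| = 45.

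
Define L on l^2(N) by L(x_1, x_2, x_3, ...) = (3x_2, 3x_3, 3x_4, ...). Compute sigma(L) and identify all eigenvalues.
sigma(L) = closed disk {z in C : |z| ≤ 3}; sigma_p(L) = open disk {z in C : |z| < 3}

Note L = 3·V where V is the unit left shift (V x)_k = x_{k+1}; so sigma(L) = 3·sigma(V) and ||L|| = 3||V||. ||L x||^2 = 9sum_{k≥2} |x_k|^2 ≤ 9||x||^2, with equality on {x : x_1 = 0}, so ||L|| = 3. For any lambda with |lambda| < 3, set r = lambda/3 (|r| < 1); the vector x = (1, r, r^2, ...) is in l^2 and satisfies L x = 3(r, r^2, ...) = lambda x, so lambda is an eigenvalue. On the boundary |lambda| = 3 the geometric series diverges, so no l^2 eigenvector exists, but these lambda lie in the approximate point spectrum. Hence sigma(L) is the closed disk of radius 3 and sigma_p(L) is the open disk.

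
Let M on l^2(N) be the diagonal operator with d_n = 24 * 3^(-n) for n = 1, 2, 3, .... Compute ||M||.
||M|| = 8 (attained at n = 1)

For M diagonal, ||M|| = sup_n |d_n|. The sequence d_n = 24 * 3^(-n) is positive and strictly decreasing (ratio 3^(-1) < 1), so the supremum is d_1 = 24/3 = 8. Hence ||M|| = 8.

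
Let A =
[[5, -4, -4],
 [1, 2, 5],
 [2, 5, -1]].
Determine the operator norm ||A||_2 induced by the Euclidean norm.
||A||_2 ≈ 8.4837 (= sqrt(largest eigenvalue of A^T A))

||A||_2 = sigma_max(A) = sqrt(lambda_max(A^T A)). Form the symmetric matrix M = A^T A =
[[30, -8, -17],
 [-8, 45, 21],
 [-17, 21, 42]].
Its characteristic polynomial (trace, sum of principal 2x2 minors, determinant of M give the coefficients) is
  p(λ) = det(λ I - M) = λ^3 - 117λ^2 + 3706λ - 33489.
No integer candidate from the rational root theorem (±divisors of 33489) is a root, so the roots are irrational. The cubic discriminant is Δ = 961042649 > 0, so there are three distinct real roots. p(16) = -49 and p(17) = 613 have opposite signs, so a root lies in (16, 17); Newton's method refines it to λ ≈ 16.0676. p(28) = 503 and p(29) = -23 have opposite signs, so a root lies in (28, 29); Newton's method refines it to λ ≈ 28.9586. p(71) = -2249 and p(72) = 63 have opposite signs, so a root lies in (71, 72); Newton's method refines it to λ ≈ 71.9738. Check (Vieta): the three roots sum to 117, matching tr M = 117.
So the eigenvalues of A^T A are ≈ 16.0676, 28.9586, 71.9738 (all ≥ 0, as they must be for A^T A). The largest is λ_max ≈ 71.9738, hence ||A||_2 = sqrt(λ_max) ≈ 8.4837.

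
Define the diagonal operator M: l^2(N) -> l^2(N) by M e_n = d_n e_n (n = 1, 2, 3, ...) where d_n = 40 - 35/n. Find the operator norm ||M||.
||M|| = 40

For a diagonal operator on l^2 with entries d_n, ||M|| = sup_n |d_n|. Here d_1 = 5, d_2 = 45/2, ..., and d_n = 40 - 35/n increases monotonically toward 40. All terms lie in [5, 40), so |d_n| = d_n and the supremum is the limit 40, which is not attained by any individual d_n. Hence ||M|| = 40.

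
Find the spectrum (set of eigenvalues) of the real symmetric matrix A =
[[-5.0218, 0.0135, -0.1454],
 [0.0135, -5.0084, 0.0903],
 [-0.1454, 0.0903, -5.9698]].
sigma(A) ≈ {-6, -5} (-5 with multiplicity 2)

A is real symmetric, so its spectrum consists of real eigenvalues. Expanding the characteristic polynomial of the displayed matrix gives
  det(λ I - A) = p(λ) = λ^3 + (16)λ^2 + (85)λ + (150).
Solving p(λ) = 0 yields eigenvalues ≈ -6, -5, -5. (A is shown rounded to 4 decimals, so these recover the underlying integer eigenvalues to within that precision.)
Verification: the trace of A = -16 equals the sum of eigenvalues -16, and det(A) ≈ -150.0000 matches the eigenvalue product -150.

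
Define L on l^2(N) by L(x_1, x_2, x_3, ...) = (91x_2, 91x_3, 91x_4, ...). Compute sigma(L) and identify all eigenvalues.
sigma(L) = closed disk {z in C : |z| ≤ 91}; sigma_p(L) = open disk {z in C : |z| < 91}

Note L = 91·V where V is the unit left shift (V x)_k = x_{k+1}; so sigma(L) = 91·sigma(V) and ||L|| = 91||V||. ||L x||^2 = 8281sum_{k≥2} |x_k|^2 ≤ 8281||x||^2, with equality on {x : x_1 = 0}, so ||L|| = 91. For any lambda with |lambda| < 91, set r = lambda/91 (|r| < 1); the vector x = (1, r, r^2, ...) is in l^2 and satisfies L x = 91(r, r^2, ...) = lambda x, so lambda is an eigenvalue. On the boundary |lambda| = 91 the geometric series diverges, so no l^2 eigenvector exists, but these lambda lie in the approximate point spectrum. Hence sigma(L) is the closed disk of radius 91 and sigma_p(L) is the open disk.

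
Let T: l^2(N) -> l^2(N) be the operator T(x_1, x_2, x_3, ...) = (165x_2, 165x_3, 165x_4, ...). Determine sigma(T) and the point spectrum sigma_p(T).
sigma(T) = closed disk {z in C : |z| ≤ 165}; sigma_p(T) = open disk {z in C : |z| < 165}

Note T = 165·V where V is the unit left shift (V x)_k = x_{k+1}; so sigma(T) = 165·sigma(V) and ||T|| = 165||V||. ||T x||^2 = 27225sum_{k≥2} |x_k|^2 ≤ 27225||x||^2, with equality on {x : x_1 = 0}, so ||T|| = 165. For any lambda with |lambda| < 165, set r = lambda/165 (|r| < 1); the vector x = (1, r, r^2, ...) is in l^2 and satisfies T x = 165(r, r^2, ...) = lambda x, so lambda is an eigenvalue. On the boundary |lambda| = 165 the geometric series diverges, so no l^2 eigenvector exists, but these lambda lie in the approximate point spectrum. Hence sigma(T) is the closed disk of radius 165 and sigma_p(T) is the open disk.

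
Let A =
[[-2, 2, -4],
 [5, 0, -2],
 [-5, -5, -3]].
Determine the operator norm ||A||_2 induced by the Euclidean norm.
||A||_2 ≈ 8.4328 (= sqrt(largest eigenvalue of A^T A))

||A||_2 = sigma_max(A) = sqrt(lambda_max(A^T A)). Form the symmetric matrix M = A^T A =
[[54, 21, 13],
 [21, 29, 7],
 [13, 7, 29]].
Its characteristic polynomial (trace, sum of principal 2x2 minors, determinant of M give the coefficients) is
  p(λ) = det(λ I - M) = λ^3 - 112λ^2 + 3314λ - 28900.
No integer candidate from the rational root theorem (±divisors of 28900) is a root, so the roots are irrational. The cubic discriminant is Δ = 301638448 > 0, so there are three distinct real roots. p(17) = -17 and p(18) = 296 have opposite signs, so a root lies in (17, 18); Newton's method refines it to λ ≈ 17.0459. p(23) = 241 and p(24) = -52 have opposite signs, so a root lies in (23, 24); Newton's method refines it to λ ≈ 23.8413. p(71) = -287 and p(72) = 2348 have opposite signs, so a root lies in (71, 72); Newton's method refines it to λ ≈ 71.1128. Check (Vieta): the three roots sum to 112, matching tr M = 112.
So the eigenvalues of A^T A are ≈ 17.0459, 23.8413, 71.1128 (all ≥ 0, as they must be for A^T A). The largest is λ_max ≈ 71.1128, hence ||A||_2 = sqrt(λ_max) ≈ 8.4328.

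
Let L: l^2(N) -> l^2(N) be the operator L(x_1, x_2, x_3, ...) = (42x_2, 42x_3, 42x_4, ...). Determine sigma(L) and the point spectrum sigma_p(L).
sigma(L) = closed disk {z in C : |z| ≤ 42}; sigma_p(L) = open disk {z in C : |z| < 42}

Note L = 42·V where V is the unit left shift (V x)_k = x_{k+1}; so sigma(L) = 42·sigma(V) and ||L|| = 42||V||. ||L x||^2 = 1764sum_{k≥2} |x_k|^2 ≤ 1764||x||^2, with equality on {x : x_1 = 0}, so ||L|| = 42. For any lambda with |lambda| < 42, set r = lambda/42 (|r| < 1); the vector x = (1, r, r^2, ...) is in l^2 and satisfies L x = 42(r, r^2, ...) = lambda x, so lambda is an eigenvalue. On the boundary |lambda| = 42 the geometric series diverges, so no l^2 eigenvector exists, but these lambda lie in the approximate point spectrum. Hence sigma(L) is the closed disk of radius 42 and sigma_p(L) is the open disk.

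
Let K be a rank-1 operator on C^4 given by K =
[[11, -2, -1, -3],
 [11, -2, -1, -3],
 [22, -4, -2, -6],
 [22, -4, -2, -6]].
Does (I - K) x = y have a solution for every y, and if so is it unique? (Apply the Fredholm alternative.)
(I - K) is singular (det(I - K) = 0, i.e. 1 ∈ sigma(K)). (I - K) x = y is solvable iff y ⊥ ker((I - K)^*) = span{(11, -2, -1, -3)}, i.e. iff 11y_1 - 2y_2 - y_3 - 3y_4 = 0. When solvable, the solutions are x = y + c·(1, 1, 2, 2), c arbitrary (ker(I - K) = span{(1, 1, 2, 2)}, dimension 1).

K has rank 1, so it is an outer product K = u v^T: every row of K is a multiple of one row vector. Reading off the entries, u = (1, 1, 2, 2) and v = (11, -2, -1, -3) (row i of K equals u_i·v^T). A rank-one matrix u v^T satisfies K u = u (v·u) and kills the (3)-dimensional subspace v^⊥, so its characteristic polynomial is lambda^3 (lambda - v·u) with v·u = tr K = 1. Hence the eigenvalues of I - K are 1 (multiplicity 3) and 1 - (1) = 0, so det(I - K) = 0. (Direct check: I - K =
[[-10, 2, 1, 3],
 [-11, 3, 1, 3],
 [-22, 4, 3, 6],
 [-22, 4, 2, 7]]
has determinant 0.) So 1 is an eigenvalue of K and (I - K) is not invertible. The finite-dimensional Fredholm alternative says: either (I - K) is invertible, or ker(I - K) ≠ {0} and then range(I - K) = ker((I - K)^*)^⊥, with dim ker(I - K) = dim ker((I - K)^*). We are in the second case, so we need both kernels. Kernel of I - K: (I - K) u = u - u (v·u) = u - u = 0, so ker(I - K) = span{u} = span{(1, 1, 2, 2)} (it is exactly 1-dimensional because rank(I - K) = 3). Kernel of the adjoint: K is real, so (I - K)^* = I - K^T = I - v u^T, and (I - v u^T) v = v - v (u·v) = 0; hence ker((I - K)^*) = span{v} = span{(11, -2, -1, -3)}. Therefore (I - K) x = y is solvable iff <y, v> = 0, i.e. iff 11y_1 - 2y_2 - y_3 - 3y_4 = 0. When this holds, K y = u (v·y) = 0, so (I - K) y = y and x = y is a particular solution; the full solution set is the line x = y + c·u = y + c·(1, 1, 2, 2), c ∈ C.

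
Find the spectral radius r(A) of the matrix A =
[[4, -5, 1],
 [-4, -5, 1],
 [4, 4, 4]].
r(A) = (1 + sqrt(193))/2 ≈ 7.4462

The eigenvalues of A are the roots of its characteristic polynomial. With M = A (coefficients from the trace, the sum of principal 2x2 minors, and det A):
  p(λ) = det(λ I - M) = λ^3 - 3λ^2 - 52λ + 192.
By the rational root theorem any rational root is an integer divisor of 192. Testing λ = 4: p(4) = 64 - 48 - 208 + 192 = 0, so λ = 4 is a root. Dividing out (λ - 4) leaves p(λ) = (λ - 4)(λ^2 + λ - 48). For λ^2 + λ - 48 the discriminant is 193. It is nonnegative but not a perfect square, so the roots are real and irrational: λ = (-1 ± sqrt(193))/2 ≈ 6.4462, -7.4462.
Thus the eigenvalues (to 4 decimals) are 6.4462 (modulus 6.4462); -7.4462 (modulus 7.4462); 4 (modulus 4). The spectral radius is the largest modulus: r(A) = (1 + sqrt(193))/2 ≈ 7.4462. (Cross-check: r(A) ≤ ||A||_2 ≈ 8.8552; equality holds whenever A is normal, though it can also hold for some non-normal A.)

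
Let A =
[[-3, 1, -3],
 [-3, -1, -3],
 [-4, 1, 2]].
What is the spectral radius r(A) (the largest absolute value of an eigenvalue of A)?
r(A) ≈ 3.67

The eigenvalues of A are the roots of its characteristic polynomial. With M = A (coefficients from the trace, the sum of principal 2x2 minors, and det A):
  p(λ) = det(λ I - M) = λ^3 + 2λ^2 - 11λ - 36.
No integer candidate from the rational root theorem (±divisors of 36) is a root, so the roots are irrational. The cubic discriminant is Δ = -13776 < 0, so there is one real root and a complex-conjugate pair. p(3) = -24 and p(4) = 16 have opposite signs, so a root lies in (3, 4); Newton's method refines it to λ ≈ 3.67. Dividing out (λ - (3.67)) leaves approximately λ^2 + 5.67λ + 9.8092. For λ^2 + 5.67λ + 9.8092 the discriminant is -7.0875. It is negative, so the remaining roots are the complex-conjugate pair λ ≈ -2.835 ± 1.3311i. Their product equals the constant term, so |λ|^2 ≈ 9.8092 and |λ| ≈ 3.132.
Thus the eigenvalues (to 4 decimals) are 3.67 (modulus 3.67); -2.835 ± 1.3311i (modulus 3.132). The spectral radius is the largest modulus: r(A) ≈ 3.67. (Cross-check: r(A) ≤ ||A||_2 ≈ 6.3114; equality holds whenever A is normal, though it can also hold for some non-normal A.)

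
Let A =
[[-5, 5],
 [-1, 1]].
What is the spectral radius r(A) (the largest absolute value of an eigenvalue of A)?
r(A) = 4

The eigenvalues of A are the roots of its characteristic polynomial. With M = A (coefficients from the trace and determinant):
  p(λ) = det(λ I - M) = λ^2 + 4λ.
For λ^2 + 4λ the discriminant is 16. It is a perfect square (4^2), so the roots are rational: λ = (-4 ± 4)/2 = 0, -4.
Thus the eigenvalues (to 4 decimals) are 0 (modulus 0); -4 (modulus 4). The spectral radius is the largest modulus: r(A) = 4. (Cross-check: r(A) ≤ ||A||_2 ≈ 7.2111; equality holds whenever A is normal, though it can also hold for some non-normal A.)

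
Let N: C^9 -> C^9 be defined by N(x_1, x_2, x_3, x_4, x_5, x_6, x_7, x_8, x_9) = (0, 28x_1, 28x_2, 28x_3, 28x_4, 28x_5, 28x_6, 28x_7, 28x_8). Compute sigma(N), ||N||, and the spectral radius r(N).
sigma(N) = {0}; ||N|| = 28; r(N) = 0. (N is nilpotent with N^9 = 0.)

On C^9, N is a strictly lower-triangular matrix with 28 on the subdiagonal and zeros elsewhere, so its characteristic polynomial is lambda^9 and every eigenvalue is 0: sigma(N) = {0}. For the operator norm, N e_i = 28e_{i+1} for i = 1, ..., 8 and N e_9 = 0, so the singular values of N are 28 (with multiplicity 8) and 0; hence ||N|| = 28. The spectral radius r(N) = max|lambda| = 0. Note ||N|| > r(N) — characteristic of non-normal nilpotent operators. Indeed N^9 = 0.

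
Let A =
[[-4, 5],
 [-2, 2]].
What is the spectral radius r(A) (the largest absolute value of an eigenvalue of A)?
r(A) = sqrt(2) ≈ 1.4142

The eigenvalues of A are the roots of its characteristic polynomial. With M = A (coefficients from the trace and determinant):
  p(λ) = det(λ I - M) = λ^2 + 2λ + 2.
For λ^2 + 2λ + 2 the discriminant is -4. It is negative, so the roots are the complex-conjugate pair λ = -1 ± (sqrt(4)/2) i ≈ -1 ± 1i. For a conjugate pair the product of the roots equals the constant term, so |λ|^2 = 2 and |λ| = sqrt(2) ≈ 1.4142.
Thus the eigenvalues (to 4 decimals) are -1 ± 1i (modulus 1.4142). The spectral radius is the largest modulus: r(A) = sqrt(2) ≈ 1.4142. (Cross-check: r(A) ≤ ||A||_2 ≈ 6.9942; equality holds whenever A is normal, though it can also hold for some non-normal A.)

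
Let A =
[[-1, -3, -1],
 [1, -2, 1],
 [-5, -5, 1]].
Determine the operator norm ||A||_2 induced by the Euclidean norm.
||A||_2 ≈ 7.7147 (= sqrt(largest eigenvalue of A^T A))

||A||_2 = sigma_max(A) = sqrt(lambda_max(A^T A)). Form the symmetric matrix M = A^T A =
[[27, 26, -3],
 [26, 38, -4],
 [-3, -4, 3]].
Its characteristic polynomial (trace, sum of principal 2x2 minors, determinant of M give the coefficients) is
  p(λ) = det(λ I - M) = λ^3 - 68λ^2 + 520λ - 900.
No integer candidate from the rational root theorem (±divisors of 900) is a root, so the roots are irrational. The cubic discriminant is Δ = 106904400 > 0, so there are three distinct real roots. p(2) = -124 and p(3) = 75 have opposite signs, so a root lies in (2, 3); Newton's method refines it to λ ≈ 2.5479. p(5) = 125 and p(6) = -12 have opposite signs, so a root lies in (5, 6); Newton's method refines it to λ ≈ 5.935. p(59) = -1549 and p(60) = 1500 have opposite signs, so a root lies in (59, 60); Newton's method refines it to λ ≈ 59.5171. Check (Vieta): the three roots sum to 68, matching tr M = 68.
So the eigenvalues of A^T A are ≈ 2.5479, 5.935, 59.5171 (all ≥ 0, as they must be for A^T A). The largest is λ_max ≈ 59.5171, hence ||A||_2 = sqrt(λ_max) ≈ 7.7147.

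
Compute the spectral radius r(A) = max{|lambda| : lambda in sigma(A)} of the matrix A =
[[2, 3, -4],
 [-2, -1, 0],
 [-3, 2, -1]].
r(A) ≈ 3.894

The eigenvalues of A are the roots of its characteristic polynomial. With M = A (coefficients from the trace, the sum of principal 2x2 minors, and det A):
  p(λ) = det(λ I - M) = λ^3 - 9λ - 24.
No integer candidate from the rational root theorem (±divisors of 24) is a root, so the roots are irrational. The cubic discriminant is Δ = -12636 < 0, so there is one real root and a complex-conjugate pair. p(3) = -24 and p(4) = 4 have opposite signs, so a root lies in (3, 4); Newton's method refines it to λ ≈ 3.894. Dividing out (λ - (3.894)) leaves approximately λ^2 + 3.894λ + 6.1633. For λ^2 + 3.894λ + 6.1633 the discriminant is -9.4899. It is negative, so the remaining roots are the complex-conjugate pair λ ≈ -1.947 ± 1.5403i. Their product equals the constant term, so |λ|^2 ≈ 6.1633 and |λ| ≈ 2.4826.
Thus the eigenvalues (to 4 decimals) are 3.894 (modulus 3.894); -1.947 ± 1.5403i (modulus 2.4826). The spectral radius is the largest modulus: r(A) ≈ 3.894. (Cross-check: r(A) ≤ ||A||_2 ≈ 5.6012; equality holds whenever A is normal, though it can also hold for some non-normal A.)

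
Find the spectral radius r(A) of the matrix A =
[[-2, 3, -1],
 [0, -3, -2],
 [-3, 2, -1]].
r(A) ≈ 4.1388

The eigenvalues of A are the roots of its characteristic polynomial. With M = A (coefficients from the trace, the sum of principal 2x2 minors, and det A):
  p(λ) = det(λ I - M) = λ^3 + 6λ^2 + 12λ - 13.
No integer candidate from the rational root theorem (±divisors of 13) is a root, so the roots are irrational. The cubic discriminant is Δ = -11907 < 0, so there is one real root and a complex-conjugate pair. p(0) = -13 and p(1) = 6 have opposite signs, so a root lies in (0, 1); Newton's method refines it to λ ≈ 0.7589. Dividing out (λ - (0.7589)) leaves approximately λ^2 + 6.7589λ + 17.1295. For λ^2 + 6.7589λ + 17.1295 the discriminant is -22.835. It is negative, so the remaining roots are the complex-conjugate pair λ ≈ -3.3795 ± 2.3893i. Their product equals the constant term, so |λ|^2 ≈ 17.1295 and |λ| ≈ 4.1388.
Thus the eigenvalues (to 4 decimals) are 0.7589 (modulus 0.7589); -3.3795 ± 2.3893i (modulus 4.1388). The spectral radius is the largest modulus: r(A) ≈ 4.1388. (Cross-check: r(A) ≤ ||A||_2 ≈ 5.5217; equality holds whenever A is normal, though it can also hold for some non-normal A.)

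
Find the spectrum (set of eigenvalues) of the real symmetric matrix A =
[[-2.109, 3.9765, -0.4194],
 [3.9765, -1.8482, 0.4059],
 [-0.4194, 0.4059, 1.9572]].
sigma(A) ≈ {-6, 2} (2 with multiplicity 2)

A is real symmetric, so its spectrum consists of real eigenvalues. Expanding the characteristic polynomial of the displayed matrix gives
  det(λ I - A) = p(λ) = λ^3 + (2)λ^2 + (-20)λ + (24).
Solving p(λ) = 0 yields eigenvalues ≈ -6, 2, 2. (A is shown rounded to 4 decimals, so these recover the underlying integer eigenvalues to within that precision.)
Verification: the trace of A = -2 equals the sum of eigenvalues -2, and det(A) ≈ -24.0008 matches the eigenvalue product -24.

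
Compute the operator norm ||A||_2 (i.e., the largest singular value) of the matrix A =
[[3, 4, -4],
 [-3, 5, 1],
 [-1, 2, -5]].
||A||_2 ≈ 8.0489 (= sqrt(largest eigenvalue of A^T A))

||A||_2 = sigma_max(A) = sqrt(lambda_max(A^T A)). Form the symmetric matrix M = A^T A =
[[19, -5, -10],
 [-5, 45, -21],
 [-10, -21, 42]].
Its characteristic polynomial (trace, sum of principal 2x2 minors, determinant of M give the coefficients) is
  p(λ) = det(λ I - M) = λ^3 - 106λ^2 + 2977λ - 19881.
No integer candidate from the rational root theorem (±divisors of 19881) is a root, so the roots are irrational. The cubic discriminant is Δ = 1584547977 > 0, so there are three distinct real roots. p(9) = -945 and p(10) = 289 have opposite signs, so a root lies in (9, 10); Newton's method refines it to λ ≈ 9.7542. p(31) = 331 and p(32) = -393 have opposite signs, so a root lies in (31, 32); Newton's method refines it to λ ≈ 31.4611. p(64) = -1385 and p(65) = 399 have opposite signs, so a root lies in (64, 65); Newton's method refines it to λ ≈ 64.7847. Check (Vieta): the three roots sum to 106, matching tr M = 106.
So the eigenvalues of A^T A are ≈ 9.7542, 31.4611, 64.7847 (all ≥ 0, as they must be for A^T A). The largest is λ_max ≈ 64.7847, hence ||A||_2 = sqrt(λ_max) ≈ 8.0489.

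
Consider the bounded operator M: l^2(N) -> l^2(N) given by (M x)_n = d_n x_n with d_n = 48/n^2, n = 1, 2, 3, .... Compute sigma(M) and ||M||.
sigma(M) = {48/n^2 : n ≥ 1} ∪ {0}; ||M|| = 48

A bounded diagonal operator on l^2 with diagonal entries d_n has spectrum equal to the closure of {d_n : n ≥ 1}: every d_n is an eigenvalue (with eigenvector e_n), so {d_n} ⊂ sigma(M); the spectrum is closed, so its closure is too; and for lambda not in the closure, (M - lambda I) has bounded inverse (the diagonal entries 1/(d_n - lambda) are bounded). For our sequence d_n = 48/n^2, n = 1, 2, 3, ...:
  - {d_n} = {48/n^2 : n ≥ 1}; the only limit point is 0
  - closure = {48/n^2 : n ≥ 1} ∪ {0}
For the norm: a diagonal operator has ||M|| = sup_n |d_n|. Here d_n = 48/n^2 is positive and decreasing, so sup_n |d_n| = d_1 = 48. So ||M|| = 48.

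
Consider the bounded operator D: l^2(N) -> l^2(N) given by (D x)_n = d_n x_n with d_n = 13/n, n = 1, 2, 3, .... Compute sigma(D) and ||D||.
sigma(D) = {13/n : n ≥ 1} ∪ {0}; ||D|| = 13

A bounded diagonal operator on l^2 with diagonal entries d_n has spectrum equal to the closure of {d_n : n ≥ 1}: every d_n is an eigenvalue (with eigenvector e_n), so {d_n} ⊂ sigma(D); the spectrum is closed, so its closure is too; and for lambda not in the closure, (D - lambda I) has bounded inverse (the diagonal entries 1/(d_n - lambda) are bounded). For our sequence d_n = 13/n, n = 1, 2, 3, ...:
  - {d_n} = {13/n : n ≥ 1}; the only limit point is 0
  - closure = {13/n : n ≥ 1} ∪ {0}
For the norm: a diagonal operator has ||D|| = sup_n |d_n|. Here d_n = 13/n is positive and decreasing, so sup_n |d_n| = d_1 = 13. So ||D|| = 13.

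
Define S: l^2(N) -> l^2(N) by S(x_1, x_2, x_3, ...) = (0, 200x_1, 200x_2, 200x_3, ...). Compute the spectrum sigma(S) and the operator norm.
sigma(S) = closed disk {z in C : |z| ≤ 200}; ||S|| = 200

Note S = 200·U where U is the unit right shift (U x)_k = x_{k-1} (with x_0 := 0); so ||S|| = 200||U|| and sigma(S) = 200·sigma(U). ||S x||^2 = sum_{k≥1} |200x_k|^2 = 40000||x||^2, so ||S|| = 200 and sigma(S) ⊂ {|z| ≤ 200}. For any |lambda| < 200, the equation (S - lambda I) x = 0 forces x_1 = 0, then 200x_k = lambda x_{k+1} ⇒ x = 0, so S has no eigenvalues. But (S - lambda I) is not surjective for |lambda| < 200: solving (S - lambda I) x = e_1 would require x_n proportional to (lambda/200)^(-n), which is not in l^2. So every |lambda| < 200 lies in the residual spectrum. The boundary |lambda| = 200 is in the approximate point spectrum (the spectrum is closed). Hence sigma(S) is the closed disk of radius 200.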